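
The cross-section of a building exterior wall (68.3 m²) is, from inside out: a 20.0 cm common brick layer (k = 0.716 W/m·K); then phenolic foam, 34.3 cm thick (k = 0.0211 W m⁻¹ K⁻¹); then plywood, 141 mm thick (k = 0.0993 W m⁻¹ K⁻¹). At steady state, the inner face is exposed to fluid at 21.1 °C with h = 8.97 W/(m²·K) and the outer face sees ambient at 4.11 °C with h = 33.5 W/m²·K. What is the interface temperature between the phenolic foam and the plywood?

Series thermal resistances, inner to outer:
  R_conv,in = 1/(hA) = 1/(8.97·68.3) = 0.001632 K/W
  R_common brick = L/(kA) = 0.200/(0.716·68.3) = 0.004090 K/W
  R_phenolic foam = L/(kA) = 0.343/(0.0211·68.3) = 0.2380 K/W
  R_plywood = L/(kA) = 0.141/(0.0993·68.3) = 0.02079 K/W
  R_conv,out = 1/(hA) = 1/(33.5·68.3) = 4.371×10^-4 K/W
ΣR = 0.001632 + 0.004090 + 0.2380 + 0.02079 + 4.371×10^-4 = 0.2649 K/W
Q = ΔT/ΣR = (21.1 °C − 4.11 °C)/0.2649 = 64.14 W
From the inner boundary to the phenolic foam/plywood interface, ΣR_partial = 0.2437 K/W.
T_interface = T_in − Q·ΣR_partial = 21.1 °C − (64.14)(0.2437) = 5.47 °C

T = 5.47 °C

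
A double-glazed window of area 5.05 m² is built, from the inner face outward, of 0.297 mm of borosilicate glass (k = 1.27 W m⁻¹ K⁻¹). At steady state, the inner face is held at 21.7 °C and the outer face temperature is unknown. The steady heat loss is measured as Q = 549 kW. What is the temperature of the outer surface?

Series resistances:
  R_borosilicate glass = L/(kA) = 2.97×10^-4/(1.27·5.05) = 4.631×10^-5 K/W
ΣR = 4.631×10^-5 K/W
ΔT = Q·ΣR = 5.49×10^5 × 4.631×10^-5 = 25.42 K
Heat flows outward, so T_out = T_in − ΔT = 21.7 − 25.42 = -3.72 °C

T_out = -3.72 °C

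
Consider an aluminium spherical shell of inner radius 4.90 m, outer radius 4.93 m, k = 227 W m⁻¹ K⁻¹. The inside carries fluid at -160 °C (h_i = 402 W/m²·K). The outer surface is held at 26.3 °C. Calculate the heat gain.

Series thermal resistances, inner to outer:
  R_conv,in = 1/(4πr²h) = 1/(4π·4.90²·402) = 8.245×10^-6 K/W
  R_aluminium = (1/4.90 − 1/4.93)/(4πk) = 0.001242/(4π·227) = 4.354×10^-7 K/W
ΣR = 8.245×10^-6 + 4.354×10^-7 = 8.680×10^-6 K/W
Q = ΔT/ΣR = (-160 °C − 26.3 °C)/8.680×10^-6 = -2.15×10^7 W
(Negative Q ⇒ heat flows inward; heat gain = 2.15×10^7 W.)

Q = 2.15×10^7 W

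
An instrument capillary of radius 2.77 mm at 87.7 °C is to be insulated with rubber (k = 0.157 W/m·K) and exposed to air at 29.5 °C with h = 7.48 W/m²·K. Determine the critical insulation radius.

r_cr = 2.10 cm

For a cylinder, r_cr = k_ins/h = 0.157/7.48 = 0.0210 m = 2.10 cm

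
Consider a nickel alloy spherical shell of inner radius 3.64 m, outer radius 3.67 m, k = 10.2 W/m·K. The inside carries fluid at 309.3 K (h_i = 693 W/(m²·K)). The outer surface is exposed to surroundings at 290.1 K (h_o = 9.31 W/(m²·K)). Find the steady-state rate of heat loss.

Series thermal resistances, inner to outer:
  R_conv,in = 1/(4πr²h) = 1/(4π·3.64²·693) = 8.667×10^-6 K/W
  R_nickel alloy = (1/3.64 − 1/3.67)/(4πk) = 0.002246/(4π·10.2) = 1.752×10^-5 K/W
  R_conv,out = 1/(4πr²h) = 1/(4π·3.67²·9.31) = 6.346×10^-4 K/W
ΣR = 8.667×10^-6 + 1.752×10^-5 + 6.346×10^-4 = 6.608×10^-4 K/W
Q = ΔT/ΣR = (309.3 K − 290.1 K)/6.608×10^-4 = 29100 W

Q = 29100 W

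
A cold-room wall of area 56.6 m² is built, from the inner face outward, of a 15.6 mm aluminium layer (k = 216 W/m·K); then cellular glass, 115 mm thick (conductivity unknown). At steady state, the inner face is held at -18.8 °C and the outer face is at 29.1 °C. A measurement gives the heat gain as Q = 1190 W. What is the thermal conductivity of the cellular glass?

ΣR = ΔT/Q = |-18.8 − 29.1|/1190 = 0.04025 K/W
Known resistances:
  R_aluminium = L/(kA) = 0.0156/(216·56.6) = 1.276×10^-6 K/W
R_cellular glass = ΣR − ΣR_known = 0.04025 − 1.276×10^-6 = 0.04025 K/W
L/(kA) = 0.04025 ⇒ k = 0.115/(0.04025·56.6) = 0.0505 W/m·K

k = 0.0505 W/m·K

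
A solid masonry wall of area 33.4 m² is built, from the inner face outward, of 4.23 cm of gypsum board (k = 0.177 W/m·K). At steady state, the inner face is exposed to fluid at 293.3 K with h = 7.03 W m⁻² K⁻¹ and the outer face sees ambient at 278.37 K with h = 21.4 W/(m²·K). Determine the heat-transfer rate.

Q = 1170 W

Series thermal resistances, inner to outer:
  R_conv,in = 1/(hA) = 1/(7.03·33.4) = 0.004259 K/W
  R_gypsum board = L/(kA) = 0.0423/(0.177·33.4) = 0.007155 K/W
  R_conv,out = 1/(hA) = 1/(21.4·33.4) = 0.001399 K/W
ΣR = 0.004259 + 0.007155 + 0.001399 = 0.01281 K/W
Q = ΔT/ΣR = (293.3 K − 278.37 K)/0.01281 = 1170 W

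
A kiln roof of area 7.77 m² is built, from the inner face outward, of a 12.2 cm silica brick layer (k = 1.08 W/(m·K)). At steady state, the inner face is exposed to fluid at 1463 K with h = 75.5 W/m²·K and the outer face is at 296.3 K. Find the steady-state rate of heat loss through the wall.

Treat each layer as a resistance in series:
  R_conv,in = 1/(hA) = 1/(75.5·7.77) = 0.001705 K/W
  R_silica brick = L/(kA) = 0.122/(1.08·7.77) = 0.01454 K/W
ΣR = 0.001705 + 0.01454 = 0.01625 K/W
Q = ΔT/ΣR = (1463 K − 296.3 K)/0.01625 = 71800 W

Q = 71.8 kW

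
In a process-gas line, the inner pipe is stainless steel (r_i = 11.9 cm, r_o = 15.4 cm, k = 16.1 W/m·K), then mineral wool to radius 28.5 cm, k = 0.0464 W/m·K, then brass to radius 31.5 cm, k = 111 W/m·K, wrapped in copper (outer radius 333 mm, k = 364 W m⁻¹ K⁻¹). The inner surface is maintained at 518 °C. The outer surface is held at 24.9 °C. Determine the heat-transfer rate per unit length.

Series thermal resistances, inner to outer:
  R'_stainless steel = ln(0.154/0.119)/(2πk) = 0.2578/(2π·16.1) = 0.002549 m·K/W
  R'_mineral wool = ln(0.285/0.154)/(2πk) = 0.6155/(2π·0.0464) = 2.111 m·K/W
  R'_brass = ln(0.315/0.285)/(2πk) = 0.1001/(2π·111) = 1.435×10^-4 m·K/W
  R'_copper = ln(0.333/0.315)/(2πk) = 0.05557/(2π·364) = 2.430×10^-5 m·K/W
ΣR = 0.002549 + 2.111 + 1.435×10^-4 + 2.430×10^-5 = 2.114 m·K/W
Q' = ΔT/ΣR = (518 °C − 24.9 °C)/2.114 = 233 W/m

Q' = 233 W/m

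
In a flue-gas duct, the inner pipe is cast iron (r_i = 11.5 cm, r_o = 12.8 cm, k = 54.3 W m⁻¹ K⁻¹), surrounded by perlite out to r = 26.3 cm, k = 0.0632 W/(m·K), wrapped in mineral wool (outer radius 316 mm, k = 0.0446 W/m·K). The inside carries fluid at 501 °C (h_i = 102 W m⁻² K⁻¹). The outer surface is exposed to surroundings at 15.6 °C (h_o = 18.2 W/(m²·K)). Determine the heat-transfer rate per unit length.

Q' = 193 W/m

Resistance network (inner→outer):
  R'_conv,in = 1/(2πr h) = 1/(2π·0.115·102) = 0.01357 m·K/W
  R'_cast iron = ln(0.128/0.115)/(2πk) = 0.1071/(2π·54.3) = 3.139×10^-4 m·K/W
  R'_perlite = ln(0.263/0.128)/(2πk) = 0.7201/(2π·0.0632) = 1.813 m·K/W
  R'_mineral wool = ln(0.316/0.263)/(2πk) = 0.1836/(2π·0.0446) = 0.6551 m·K/W
  R'_conv,out = 1/(2πr h) = 1/(2π·0.316·18.2) = 0.02767 m·K/W
ΣR = 0.01357 + 3.139×10^-4 + 1.813 + 0.6551 + 0.02767 = 2.510 m·K/W
Q' = ΔT/ΣR = (501 °C − 15.6 °C)/2.510 = 193 W/m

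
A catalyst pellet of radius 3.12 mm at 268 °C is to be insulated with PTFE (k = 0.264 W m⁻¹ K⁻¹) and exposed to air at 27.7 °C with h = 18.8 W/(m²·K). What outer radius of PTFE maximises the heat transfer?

r_cr = 2.81 cm

For a sphere, r_cr = 2k_ins/h = 2·0.264/18.8 = 0.0281 m = 2.81 cm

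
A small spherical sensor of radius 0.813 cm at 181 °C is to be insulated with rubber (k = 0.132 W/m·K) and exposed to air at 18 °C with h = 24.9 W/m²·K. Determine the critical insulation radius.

r_cr = 1.06 cm

For a sphere, r_cr = 2k_ins/h = 2·0.132/24.9 = 0.0106 m = 1.06 cm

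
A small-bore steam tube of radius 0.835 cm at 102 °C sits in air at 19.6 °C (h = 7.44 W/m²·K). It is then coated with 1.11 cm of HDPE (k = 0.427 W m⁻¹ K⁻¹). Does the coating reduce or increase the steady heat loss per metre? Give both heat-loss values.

Critical radius for a cylinder: r_cr = k/h = 0.0574 m = 5.74 cm.
Outer radius after coating: r₂ = 0.00835 + 0.0111 = 0.01945 m.
Since r₁ < r_cr and r₂ ≤ r_cr, the coating moves toward the maximum at r_cr — heat loss rises.
Bare: R = 1/(2πr₁h) = 2.562 m·K/W; Q = 82.4/2.562 = 32.2 W/m.
Coated: R = R_cond + R_conv = 1.415 m·K/W; Q = 82.4/1.415 = 58.2 W/m.

increases: 32.2 → 58.2 W/m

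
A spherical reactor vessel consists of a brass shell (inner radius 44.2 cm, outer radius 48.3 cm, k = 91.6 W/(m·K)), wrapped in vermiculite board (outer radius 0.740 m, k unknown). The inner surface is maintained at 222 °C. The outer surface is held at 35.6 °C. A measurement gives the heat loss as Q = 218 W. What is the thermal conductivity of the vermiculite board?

ΣR = ΔT/Q = |222 − 35.6|/218 = 0.8550 K/W
Known resistances:
  R_brass = (1/0.442 − 1/0.483)/(4πk) = 0.1921/(4π·91.6) = 1.668×10^-4 K/W
R_vermiculite board = ΣR − ΣR_known = 0.8550 − 1.668×10^-4 = 0.8548 K/W
(1/r₁−1/r₂)/(4πk) = 0.8548 ⇒ k = 0.7190/(4π·0.8548) = 0.0669 W/m·K

k = 0.0669 W/m·K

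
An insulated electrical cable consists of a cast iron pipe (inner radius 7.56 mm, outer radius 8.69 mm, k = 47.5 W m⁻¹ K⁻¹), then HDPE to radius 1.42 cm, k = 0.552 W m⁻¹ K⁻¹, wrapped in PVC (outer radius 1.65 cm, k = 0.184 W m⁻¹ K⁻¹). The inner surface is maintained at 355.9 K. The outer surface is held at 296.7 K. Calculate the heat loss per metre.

Q' = 218 W/m

Treat each layer as a resistance in series:
  R'_cast iron = ln(0.00869/0.00756)/(2πk) = 0.1393/(2π·47.5) = 4.667×10^-4 m·K/W
  R'_HDPE = ln(0.0142/0.00869)/(2πk) = 0.4911/(2π·0.552) = 0.1416 m·K/W
  R'_PVC = ln(0.0165/0.0142)/(2πk) = 0.1501/(2π·0.184) = 0.1298 m·K/W
ΣR = 4.667×10^-4 + 0.1416 + 0.1298 = 0.2719 m·K/W
Q' = ΔT/ΣR = (355.9 K − 296.7 K)/0.2719 = 218 W/m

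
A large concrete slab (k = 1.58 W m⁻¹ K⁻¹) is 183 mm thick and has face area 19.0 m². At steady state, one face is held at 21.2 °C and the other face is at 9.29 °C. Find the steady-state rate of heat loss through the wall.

Q = kA·ΔT/L = 1.58 × 19.0 × |21.2 °C − 9.29 °C| / 0.183 = 1950 W

Q = 1950 W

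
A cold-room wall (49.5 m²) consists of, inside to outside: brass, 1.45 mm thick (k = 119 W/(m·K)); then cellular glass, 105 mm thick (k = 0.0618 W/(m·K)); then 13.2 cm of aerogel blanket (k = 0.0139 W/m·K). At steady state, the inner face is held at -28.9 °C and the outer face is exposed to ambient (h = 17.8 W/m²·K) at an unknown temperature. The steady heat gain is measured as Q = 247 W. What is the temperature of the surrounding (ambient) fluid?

T_out = 27.2 °C

Series resistances:
  R_brass = L/(kA) = 0.00145/(119·49.5) = 2.462×10^-7 K/W
  R_cellular glass = L/(kA) = 0.105/(0.0618·49.5) = 0.03432 K/W
  R_aerogel blanket = L/(kA) = 0.132/(0.0139·49.5) = 0.1918 K/W
  R_conv,out = 1/(hA) = 1/(17.8·49.5) = 0.001135 K/W
ΣR = 0.2273 K/W
ΔT = Q·ΣR = 247 × 0.2273 = 56.14 K
Heat flows inward, so T_out = T_in + ΔT = -28.9 + 56.14 = 27.2 °C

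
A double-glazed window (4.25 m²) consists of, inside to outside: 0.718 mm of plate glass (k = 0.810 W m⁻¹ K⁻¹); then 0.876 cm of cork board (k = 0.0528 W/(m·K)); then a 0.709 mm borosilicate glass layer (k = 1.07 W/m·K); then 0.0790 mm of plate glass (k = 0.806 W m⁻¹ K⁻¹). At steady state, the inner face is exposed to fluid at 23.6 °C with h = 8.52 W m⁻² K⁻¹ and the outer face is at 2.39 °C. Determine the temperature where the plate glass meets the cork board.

Treat each layer as a resistance in series:
  R_conv,in = 1/(hA) = 1/(8.52·4.25) = 0.02762 K/W
  R_plate glass = L/(kA) = 7.18×10^-4/(0.810·4.25) = 2.086×10^-4 K/W
  R_cork board = L/(kA) = 0.00876/(0.0528·4.25) = 0.03904 K/W
  R_borosilicate glass = L/(kA) = 7.09×10^-4/(1.07·4.25) = 1.559×10^-4 K/W
  R_plate glass = L/(kA) = 7.90×10^-5/(0.806·4.25) = 2.306×10^-5 K/W
ΣR = 0.02762 + 2.086×10^-4 + 0.03904 + 1.559×10^-4 + 2.306×10^-5 = 0.06705 K/W
Q = ΔT/ΣR = (23.6 °C − 2.39 °C)/0.06705 = 316.3 W
From the inner boundary to the plate glass/cork board interface, ΣR_partial = 0.02783 K/W.
T_interface = T_in − Q·ΣR_partial = 23.6 °C − (316.3)(0.02783) = 14.8 °C

T = 14.8 °C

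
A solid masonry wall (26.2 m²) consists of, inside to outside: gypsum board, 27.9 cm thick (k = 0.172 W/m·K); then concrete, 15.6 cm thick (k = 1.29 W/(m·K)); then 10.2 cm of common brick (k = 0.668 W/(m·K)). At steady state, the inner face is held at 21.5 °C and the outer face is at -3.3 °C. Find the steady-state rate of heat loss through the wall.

Treat each layer as a resistance in series:
  R_gypsum board = L/(kA) = 0.279/(0.172·26.2) = 0.06191 K/W
  R_concrete = L/(kA) = 0.156/(1.29·26.2) = 0.004616 K/W
  R_common brick = L/(kA) = 0.102/(0.668·26.2) = 0.005828 K/W
ΣR = 0.06191 + 0.004616 + 0.005828 = 0.07235 K/W
Q = ΔT/ΣR = (21.5 °C − -3.3 °C)/0.07235 = 343 W

Q = 343 W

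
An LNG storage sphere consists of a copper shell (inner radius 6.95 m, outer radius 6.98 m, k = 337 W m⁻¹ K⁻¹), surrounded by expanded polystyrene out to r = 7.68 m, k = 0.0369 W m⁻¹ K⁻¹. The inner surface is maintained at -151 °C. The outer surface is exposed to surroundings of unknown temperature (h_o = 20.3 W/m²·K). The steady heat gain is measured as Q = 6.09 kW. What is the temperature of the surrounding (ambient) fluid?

Sum the resistances:
  R_copper = (1/6.95 − 1/6.98)/(4πk) = 6.184×10^-4/(4π·337) = 1.460×10^-7 K/W
  R_expanded polystyrene = (1/6.98 − 1/7.68)/(4πk) = 0.01306/(4π·0.0369) = 0.02816 K/W
  R_conv,out = 1/(4πr²h) = 1/(4π·7.68²·20.3) = 6.646×10^-5 K/W
ΣR = 0.02823 K/W
ΔT = Q·ΣR = 6090 × 0.02823 = 171.9 K
Heat flows inward, so T_out = T_in + ΔT = -151 + 171.9 = 20.9 °C

T_out = 20.9 °C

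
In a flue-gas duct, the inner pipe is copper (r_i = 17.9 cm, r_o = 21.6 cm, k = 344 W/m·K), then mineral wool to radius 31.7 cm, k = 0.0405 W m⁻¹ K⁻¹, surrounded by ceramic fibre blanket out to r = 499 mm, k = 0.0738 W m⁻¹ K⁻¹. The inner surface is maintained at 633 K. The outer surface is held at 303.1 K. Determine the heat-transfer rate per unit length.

Resistance network (inner→outer):
  R'_copper = ln(0.216/0.179)/(2πk) = 0.1879/(2π·344) = 8.693×10^-5 m·K/W
  R'_mineral wool = ln(0.317/0.216)/(2πk) = 0.3836/(2π·0.0405) = 1.508 m·K/W
  R'_ceramic fibre blanket = ln(0.499/0.317)/(2πk) = 0.4537/(2π·0.0738) = 0.9784 m·K/W
ΣR = 8.693×10^-5 + 1.508 + 0.9784 = 2.486 m·K/W
Q' = ΔT/ΣR = (633 K − 303.1 K)/2.486 = 133 W/m

Q' = 133 W/m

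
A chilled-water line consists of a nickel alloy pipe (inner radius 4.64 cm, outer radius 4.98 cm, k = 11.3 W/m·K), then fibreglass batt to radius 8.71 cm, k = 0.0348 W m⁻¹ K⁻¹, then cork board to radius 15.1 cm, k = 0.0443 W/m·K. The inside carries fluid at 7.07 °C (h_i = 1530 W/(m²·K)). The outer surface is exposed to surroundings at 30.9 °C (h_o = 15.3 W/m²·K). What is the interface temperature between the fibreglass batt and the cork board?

T = 20.3 °C

Treat each layer as a resistance in series:
  R'_conv,in = 1/(2πr h) = 1/(2π·0.0464·1530) = 0.002242 m·K/W
  R'_nickel alloy = ln(0.0498/0.0464)/(2πk) = 0.07072/(2π·11.3) = 9.960×10^-4 m·K/W
  R'_fibreglass batt = ln(0.0871/0.0498)/(2πk) = 0.5590/(2π·0.0348) = 2.557 m·K/W
  R'_cork board = ln(0.151/0.0871)/(2πk) = 0.5502/(2π·0.0443) = 1.977 m·K/W
  R'_conv,out = 1/(2πr h) = 1/(2π·0.151·15.3) = 0.06889 m·K/W
ΣR = 0.002242 + 9.960×10^-4 + 2.557 + 1.977 + 0.06889 = 4.606 m·K/W
Q' = ΔT/ΣR = (7.07 °C − 30.9 °C)/4.606 = -5.174 W/m
From the inner boundary to the fibreglass batt/cork board interface, ΣR_partial = 2.560 m·K/W.
T_interface = T_in − Q'·ΣR_partial = 7.07 °C − (-5.174)(2.560) = 20.3 °C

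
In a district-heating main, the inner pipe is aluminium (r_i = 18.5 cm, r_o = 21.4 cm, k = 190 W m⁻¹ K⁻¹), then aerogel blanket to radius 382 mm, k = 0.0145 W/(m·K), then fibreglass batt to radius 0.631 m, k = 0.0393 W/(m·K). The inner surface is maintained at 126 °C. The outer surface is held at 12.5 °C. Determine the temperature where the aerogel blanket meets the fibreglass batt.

T = 40.0 °C

Resistance network (inner→outer):
  R'_aluminium = ln(0.214/0.185)/(2πk) = 0.1456/(2π·190) = 1.220×10^-4 m·K/W
  R'_aerogel blanket = ln(0.382/0.214)/(2πk) = 0.5794/(2π·0.0145) = 6.360 m·K/W
  R'_fibreglass batt = ln(0.631/0.382)/(2πk) = 0.5019/(2π·0.0393) = 2.033 m·K/W
ΣR = 1.220×10^-4 + 6.360 + 2.033 = 8.393 m·K/W
Q' = ΔT/ΣR = (126 °C − 12.5 °C)/8.393 = 13.52 W/m
From the inner boundary to the aerogel blanket/fibreglass batt interface, ΣR_partial = 6.360 m·K/W.
T_interface = T_in − Q'·ΣR_partial = 126 °C − (13.52)(6.360) = 40.0 °C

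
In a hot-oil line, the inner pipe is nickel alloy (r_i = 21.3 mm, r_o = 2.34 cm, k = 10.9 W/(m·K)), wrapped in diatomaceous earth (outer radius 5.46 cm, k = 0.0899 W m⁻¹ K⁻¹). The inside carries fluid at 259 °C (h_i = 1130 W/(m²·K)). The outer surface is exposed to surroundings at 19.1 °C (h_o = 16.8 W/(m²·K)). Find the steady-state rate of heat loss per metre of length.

Resistance network (inner→outer):
  R'_conv,in = 1/(2πr h) = 1/(2π·0.0213·1130) = 0.006612 m·K/W
  R'_nickel alloy = ln(0.0234/0.0213)/(2πk) = 0.09403/(2π·10.9) = 0.001373 m·K/W
  R'_diatomaceous earth = ln(0.0546/0.0234)/(2πk) = 0.8473/(2π·0.0899) = 1.500 m·K/W
  R'_conv,out = 1/(2πr h) = 1/(2π·0.0546·16.8) = 0.1735 m·K/W
ΣR = 0.006612 + 0.001373 + 1.500 + 0.1735 = 1.681 m·K/W
Q' = ΔT/ΣR = (259 °C − 19.1 °C)/1.681 = 143 W/m

Q' = 143 W/m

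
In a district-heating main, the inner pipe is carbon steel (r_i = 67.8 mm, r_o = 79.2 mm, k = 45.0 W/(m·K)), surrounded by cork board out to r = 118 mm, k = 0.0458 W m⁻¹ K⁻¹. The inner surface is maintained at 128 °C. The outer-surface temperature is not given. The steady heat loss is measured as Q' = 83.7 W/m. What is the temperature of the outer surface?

Series resistances:
  R'_carbon steel = ln(0.0792/0.0678)/(2πk) = 0.1554/(2π·45.0) = 5.497×10^-4 m·K/W
  R'_cork board = ln(0.118/0.0792)/(2πk) = 0.3987/(2π·0.0458) = 1.386 m·K/W
ΣR = 1.386 m·K/W
ΔT = Q'·ΣR = 83.7 × 1.386 = 116.0 K
Heat flows outward, so T_out = T_in − ΔT = 128 − 116.0 = 12.0 °C

T_out = 12.0 °C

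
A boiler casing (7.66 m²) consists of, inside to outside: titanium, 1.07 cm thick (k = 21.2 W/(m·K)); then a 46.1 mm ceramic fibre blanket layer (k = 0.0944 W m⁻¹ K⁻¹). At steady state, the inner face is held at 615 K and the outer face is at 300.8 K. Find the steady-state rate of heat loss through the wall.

Resistance network (inner→outer):
  R_titanium = L/(kA) = 0.0107/(21.2·7.66) = 6.589×10^-5 K/W
  R_ceramic fibre blanket = L/(kA) = 0.0461/(0.0944·7.66) = 0.06375 K/W
ΣR = 6.589×10^-5 + 0.06375 = 0.06382 K/W
Q = ΔT/ΣR = (615 K − 300.8 K)/0.06382 = 4920 W

Q = 4920 W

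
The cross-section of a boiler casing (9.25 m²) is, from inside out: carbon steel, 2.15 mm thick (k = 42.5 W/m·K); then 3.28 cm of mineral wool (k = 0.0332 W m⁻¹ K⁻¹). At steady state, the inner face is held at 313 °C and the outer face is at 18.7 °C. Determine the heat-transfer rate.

Q = 2.76 kW

Series thermal resistances, inner to outer:
  R_carbon steel = L/(kA) = 0.00215/(42.5·9.25) = 5.469×10^-6 K/W
  R_mineral wool = L/(kA) = 0.0328/(0.0332·9.25) = 0.1068 K/W
ΣR = 5.469×10^-6 + 0.1068 = 0.1068 K/W
Q = ΔT/ΣR = (313 °C − 18.7 °C)/0.1068 = 2760 W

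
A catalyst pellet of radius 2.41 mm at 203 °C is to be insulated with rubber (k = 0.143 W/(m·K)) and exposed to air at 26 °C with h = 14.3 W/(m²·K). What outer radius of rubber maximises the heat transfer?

r_cr = 2.00 cm

For a sphere, r_cr = 2k_ins/h = 2·0.143/14.3 = 0.0200 m = 2.00 cm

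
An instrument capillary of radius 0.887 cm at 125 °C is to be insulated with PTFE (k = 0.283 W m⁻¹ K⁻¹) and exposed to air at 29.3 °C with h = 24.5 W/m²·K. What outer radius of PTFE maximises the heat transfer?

r_cr = 1.16 cm

For a cylinder, r_cr = k_ins/h = 0.283/24.5 = 0.0116 m = 1.16 cm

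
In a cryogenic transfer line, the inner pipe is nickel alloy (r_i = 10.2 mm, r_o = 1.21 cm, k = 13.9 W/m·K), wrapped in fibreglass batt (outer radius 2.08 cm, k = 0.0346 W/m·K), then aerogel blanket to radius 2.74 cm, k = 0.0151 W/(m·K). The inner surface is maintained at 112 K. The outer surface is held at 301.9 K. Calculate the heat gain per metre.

Q' = 35.2 W/m

Treat each layer as a resistance in series:
  R'_nickel alloy = ln(0.0121/0.0102)/(2πk) = 0.1708/(2π·13.9) = 0.001956 m·K/W
  R'_fibreglass batt = ln(0.0208/0.0121)/(2πk) = 0.5417/(2π·0.0346) = 2.492 m·K/W
  R'_aerogel blanket = ln(0.0274/0.0208)/(2πk) = 0.2756/(2π·0.0151) = 2.905 m·K/W
ΣR = 0.001956 + 2.492 + 2.905 = 5.399 m·K/W
Q' = ΔT/ΣR = (112 K − 301.9 K)/5.399 = -35.2 W/m
(Negative Q' ⇒ heat flows inward; heat gain = 35.2 W/m.)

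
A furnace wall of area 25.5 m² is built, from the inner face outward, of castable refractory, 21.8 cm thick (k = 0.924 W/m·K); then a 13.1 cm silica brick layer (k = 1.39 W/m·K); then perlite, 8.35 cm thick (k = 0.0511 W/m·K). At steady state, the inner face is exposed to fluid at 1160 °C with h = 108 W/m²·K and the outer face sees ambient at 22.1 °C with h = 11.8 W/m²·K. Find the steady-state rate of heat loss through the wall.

Series thermal resistances, inner to outer:
  R_conv,in = 1/(hA) = 1/(108·25.5) = 3.631×10^-4 K/W
  R_castable refractory = L/(kA) = 0.218/(0.924·25.5) = 0.009252 K/W
  R_silica brick = L/(kA) = 0.131/(1.39·25.5) = 0.003696 K/W
  R_perlite = L/(kA) = 0.0835/(0.0511·25.5) = 0.06408 K/W
  R_conv,out = 1/(hA) = 1/(11.8·25.5) = 0.003323 K/W
ΣR = 3.631×10^-4 + 0.009252 + 0.003696 + 0.06408 + 0.003323 = 0.08071 K/W
Q = ΔT/ΣR = (1160 °C − 22.1 °C)/0.08071 = 14100 W

Q = 14.1 kW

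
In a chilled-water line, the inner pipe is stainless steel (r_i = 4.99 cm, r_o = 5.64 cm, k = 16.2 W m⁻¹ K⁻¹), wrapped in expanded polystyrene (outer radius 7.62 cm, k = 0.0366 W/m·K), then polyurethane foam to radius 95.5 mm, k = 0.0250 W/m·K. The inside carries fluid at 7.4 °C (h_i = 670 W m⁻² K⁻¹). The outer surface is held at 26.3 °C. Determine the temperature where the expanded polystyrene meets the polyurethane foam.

T = 16.4 °C

Series thermal resistances, inner to outer:
  R'_conv,in = 1/(2πr h) = 1/(2π·0.0499·670) = 0.004760 m·K/W
  R'_stainless steel = ln(0.0564/0.0499)/(2πk) = 0.1224/(2π·16.2) = 0.001203 m·K/W
  R'_expanded polystyrene = ln(0.0762/0.0564)/(2πk) = 0.3009/(2π·0.0366) = 1.308 m·K/W
  R'_polyurethane foam = ln(0.0955/0.0762)/(2πk) = 0.2258/(2π·0.0250) = 1.437 m·K/W
ΣR = 0.004760 + 0.001203 + 1.308 + 1.437 = 2.751 m·K/W
Q' = ΔT/ΣR = (7.4 °C − 26.3 °C)/2.751 = -6.870 W/m
From the inner boundary to the expanded polystyrene/polyurethane foam interface, ΣR_partial = 1.314 m·K/W.
T_interface = T_in − Q'·ΣR_partial = 7.4 °C − (-6.870)(1.314) = 16.4 °C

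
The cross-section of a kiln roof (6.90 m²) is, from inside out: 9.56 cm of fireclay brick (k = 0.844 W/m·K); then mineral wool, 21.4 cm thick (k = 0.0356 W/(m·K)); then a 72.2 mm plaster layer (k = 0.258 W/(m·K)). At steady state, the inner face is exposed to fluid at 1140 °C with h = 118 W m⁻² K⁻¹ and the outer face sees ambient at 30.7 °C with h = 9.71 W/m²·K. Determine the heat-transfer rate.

Series thermal resistances, inner to outer:
  R_conv,in = 1/(hA) = 1/(118·6.90) = 0.001228 K/W
  R_fireclay brick = L/(kA) = 0.0956/(0.844·6.90) = 0.01642 K/W
  R_mineral wool = L/(kA) = 0.214/(0.0356·6.90) = 0.8712 K/W
  R_plaster = L/(kA) = 0.0722/(0.258·6.90) = 0.04056 K/W
  R_conv,out = 1/(hA) = 1/(9.71·6.90) = 0.01493 K/W
ΣR = 0.001228 + 0.01642 + 0.8712 + 0.04056 + 0.01493 = 0.9443 K/W
Q = ΔT/ΣR = (1140 °C − 30.7 °C)/0.9443 = 1170 W

Q = 1170 W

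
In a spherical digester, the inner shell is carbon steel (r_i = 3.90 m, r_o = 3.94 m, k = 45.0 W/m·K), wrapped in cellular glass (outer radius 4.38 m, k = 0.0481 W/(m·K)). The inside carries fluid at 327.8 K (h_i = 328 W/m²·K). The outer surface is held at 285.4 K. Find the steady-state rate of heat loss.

Resistance network (inner→outer):
  R_conv,in = 1/(4πr²h) = 1/(4π·3.90²·328) = 1.595×10^-5 K/W
  R_carbon steel = (1/3.90 − 1/3.94)/(4πk) = 0.002603/(4π·45.0) = 4.603×10^-6 K/W
  R_cellular glass = (1/3.94 − 1/4.38)/(4πk) = 0.02550/(4π·0.0481) = 0.04218 K/W
ΣR = 1.595×10^-5 + 4.603×10^-6 + 0.04218 = 0.04220 K/W
Q = ΔT/ΣR = (327.8 K − 285.4 K)/0.04220 = 1000 W

Q = 1000 W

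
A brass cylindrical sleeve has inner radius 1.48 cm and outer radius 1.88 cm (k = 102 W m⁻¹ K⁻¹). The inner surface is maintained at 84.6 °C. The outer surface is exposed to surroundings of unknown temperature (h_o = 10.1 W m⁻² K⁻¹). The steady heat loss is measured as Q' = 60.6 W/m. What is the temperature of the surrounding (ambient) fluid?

T_out = 33.8 °C

Series resistances:
  R'_brass = ln(0.0188/0.0148)/(2πk) = 0.2392/(2π·102) = 3.733×10^-4 m·K/W
  R'_conv,out = 1/(2πr h) = 1/(2π·0.0188·10.1) = 0.8382 m·K/W
ΣR = 0.8386 m·K/W
ΔT = Q'·ΣR = 60.6 × 0.8386 = 50.82 K
Heat flows outward, so T_out = T_in − ΔT = 84.6 − 50.82 = 33.8 °C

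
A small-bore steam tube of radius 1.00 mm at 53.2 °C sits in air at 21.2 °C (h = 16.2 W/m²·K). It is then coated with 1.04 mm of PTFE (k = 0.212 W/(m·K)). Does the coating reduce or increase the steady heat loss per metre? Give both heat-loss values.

increases: 3.26 → 5.98 W/m

Critical radius for a cylinder: r_cr = k/h = 0.0131 m = 1.31 cm.
Outer radius after coating: r₂ = 0.00100 + 0.00104 = 0.00204 m.
Since r₁ < r_cr and r₂ ≤ r_cr, the coating moves toward the maximum at r_cr — heat loss rises.
Bare: R = 1/(2πr₁h) = 9.824 m·K/W; Q = 32/9.824 = 3.26 W/m.
Coated: R = R_cond + R_conv = 5.351 m·K/W; Q = 32/5.351 = 5.98 W/m.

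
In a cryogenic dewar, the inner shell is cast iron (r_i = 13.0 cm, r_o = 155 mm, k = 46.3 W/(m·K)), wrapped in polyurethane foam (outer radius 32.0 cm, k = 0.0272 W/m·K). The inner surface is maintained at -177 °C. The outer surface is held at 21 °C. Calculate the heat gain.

Treat each layer as a resistance in series:
  R_cast iron = (1/0.130 − 1/0.155)/(4πk) = 1.241/(4π·46.3) = 0.002132 K/W
  R_polyurethane foam = (1/0.155 − 1/0.320)/(4πk) = 3.327/(4π·0.0272) = 9.732 K/W
ΣR = 0.002132 + 9.732 = 9.734 K/W
Q = ΔT/ΣR = (-177 °C − 21 °C)/9.734 = -20.3 W
(Negative Q ⇒ heat flows inward; heat gain = 20.3 W.)

Q = 20.3 W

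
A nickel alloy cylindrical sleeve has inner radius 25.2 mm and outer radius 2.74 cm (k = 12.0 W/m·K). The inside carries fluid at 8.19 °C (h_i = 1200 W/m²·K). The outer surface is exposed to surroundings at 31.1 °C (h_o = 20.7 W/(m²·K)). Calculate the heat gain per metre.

Q' = 79.8 W/m

Resistance network (inner→outer):
  R'_conv,in = 1/(2πr h) = 1/(2π·0.0252·1200) = 0.005263 m·K/W
  R'_nickel alloy = ln(0.0274/0.0252)/(2πk) = 0.08370/(2π·12.0) = 0.001110 m·K/W
  R'_conv,out = 1/(2πr h) = 1/(2π·0.0274·20.7) = 0.2806 m·K/W
ΣR = 0.005263 + 0.001110 + 0.2806 = 0.2870 m·K/W
Q' = ΔT/ΣR = (8.19 °C − 31.1 °C)/0.2870 = -79.8 W/m
(Negative Q' ⇒ heat flows inward; heat gain = 79.8 W/m.)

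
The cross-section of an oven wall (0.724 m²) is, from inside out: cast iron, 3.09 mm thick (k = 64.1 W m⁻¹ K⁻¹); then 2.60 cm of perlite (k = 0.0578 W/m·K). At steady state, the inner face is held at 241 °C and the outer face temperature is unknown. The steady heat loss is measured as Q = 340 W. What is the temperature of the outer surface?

T_out = 29.7 °C

Series resistances:
  R_cast iron = L/(kA) = 0.00309/(64.1·0.724) = 6.658×10^-5 K/W
  R_perlite = L/(kA) = 0.0260/(0.0578·0.724) = 0.6213 K/W
ΣR = 0.6214 K/W
ΔT = Q·ΣR = 340 × 0.6214 = 211.3 K
Heat flows outward, so T_out = T_in − ΔT = 241 − 211.3 = 29.7 °C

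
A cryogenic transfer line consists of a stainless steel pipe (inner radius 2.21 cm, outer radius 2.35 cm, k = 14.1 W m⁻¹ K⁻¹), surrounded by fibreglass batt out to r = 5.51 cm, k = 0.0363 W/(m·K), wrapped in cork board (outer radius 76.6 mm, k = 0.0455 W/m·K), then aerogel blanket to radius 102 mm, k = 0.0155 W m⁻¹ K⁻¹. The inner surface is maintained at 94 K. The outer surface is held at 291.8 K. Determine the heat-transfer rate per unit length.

Resistance network (inner→outer):
  R'_stainless steel = ln(0.0235/0.0221)/(2πk) = 0.06142/(2π·14.1) = 6.933×10^-4 m·K/W
  R'_fibreglass batt = ln(0.0551/0.0235)/(2πk) = 0.8521/(2π·0.0363) = 3.736 m·K/W
  R'_cork board = ln(0.0766/0.0551)/(2πk) = 0.3294/(2π·0.0455) = 1.152 m·K/W
  R'_aerogel blanket = ln(0.102/0.0766)/(2πk) = 0.2864/(2π·0.0155) = 2.941 m·K/W
ΣR = 6.933×10^-4 + 3.736 + 1.152 + 2.941 = 7.830 m·K/W
Q' = ΔT/ΣR = (94 K − 291.8 K)/7.830 = -25.3 W/m
(Negative Q' ⇒ heat flows inward; heat gain = 25.3 W/m.)

Q' = 25.3 W/m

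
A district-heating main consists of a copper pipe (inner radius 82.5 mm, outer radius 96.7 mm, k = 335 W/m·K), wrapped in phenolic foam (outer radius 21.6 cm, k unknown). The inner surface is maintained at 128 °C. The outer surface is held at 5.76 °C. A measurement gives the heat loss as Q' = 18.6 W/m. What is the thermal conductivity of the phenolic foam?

ΣR = ΔT/Q' = |128 − 5.76|/18.6 = 6.572 m·K/W
Known resistances:
  R'_copper = ln(0.0967/0.0825)/(2πk) = 0.1588/(2π·335) = 7.545×10^-5 m·K/W
R_phenolic foam = ΣR − ΣR_known = 6.572 − 7.545×10^-5 = 6.572 m·K/W
ln(r₂/r₁)/(2πk) = 6.572 ⇒ k = 0.8037/(2π·6.572) = 0.0195 W/m·K

k = 0.0195 W/m·K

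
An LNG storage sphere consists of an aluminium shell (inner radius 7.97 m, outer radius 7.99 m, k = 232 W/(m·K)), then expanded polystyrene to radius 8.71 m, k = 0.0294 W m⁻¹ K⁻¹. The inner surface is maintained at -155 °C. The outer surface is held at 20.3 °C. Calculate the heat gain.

Series thermal resistances, inner to outer:
  R_aluminium = (1/7.97 − 1/7.99)/(4πk) = 3.141×10^-4/(4π·232) = 1.077×10^-7 K/W
  R_expanded polystyrene = (1/7.99 − 1/8.71)/(4πk) = 0.01035/(4π·0.0294) = 0.02800 K/W
ΣR = 1.077×10^-7 + 0.02800 = 0.02800 K/W
Q = ΔT/ΣR = (-155 °C − 20.3 °C)/0.02800 = -6260 W
(Negative Q ⇒ heat flows inward; heat gain = 6260 W.)

Q = 6.26 kW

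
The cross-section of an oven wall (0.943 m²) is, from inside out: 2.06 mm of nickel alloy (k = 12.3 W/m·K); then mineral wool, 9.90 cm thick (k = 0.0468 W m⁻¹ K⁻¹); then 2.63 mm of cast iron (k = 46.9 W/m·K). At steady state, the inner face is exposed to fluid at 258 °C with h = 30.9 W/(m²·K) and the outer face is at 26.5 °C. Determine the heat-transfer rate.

Treat each layer as a resistance in series:
  R_conv,in = 1/(hA) = 1/(30.9·0.943) = 0.03432 K/W
  R_nickel alloy = L/(kA) = 0.00206/(12.3·0.943) = 1.776×10^-4 K/W
  R_mineral wool = L/(kA) = 0.0990/(0.0468·0.943) = 2.243 K/W
  R_cast iron = L/(kA) = 0.00263/(46.9·0.943) = 5.947×10^-5 K/W
ΣR = 0.03432 + 1.776×10^-4 + 2.243 + 5.947×10^-5 = 2.278 K/W
Q = ΔT/ΣR = (258 °C − 26.5 °C)/2.278 = 102 W

Q = 102 W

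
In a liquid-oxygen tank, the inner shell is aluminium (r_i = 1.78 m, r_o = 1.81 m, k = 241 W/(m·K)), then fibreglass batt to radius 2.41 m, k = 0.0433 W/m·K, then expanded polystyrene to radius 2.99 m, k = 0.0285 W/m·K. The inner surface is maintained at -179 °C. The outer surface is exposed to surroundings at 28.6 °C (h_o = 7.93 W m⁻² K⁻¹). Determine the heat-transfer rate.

Q = 434 W

Resistance network (inner→outer):
  R_aluminium = (1/1.78 − 1/1.81)/(4πk) = 0.009312/(4π·241) = 3.075×10^-6 K/W
  R_fibreglass batt = (1/1.81 − 1/2.41)/(4πk) = 0.1375/(4π·0.0433) = 0.2528 K/W
  R_expanded polystyrene = (1/2.41 − 1/2.99)/(4πk) = 0.08049/(4π·0.0285) = 0.2247 K/W
  R_conv,out = 1/(4πr²h) = 1/(4π·2.99²·7.93) = 0.001122 K/W
ΣR = 3.075×10^-6 + 0.2528 + 0.2247 + 0.001122 = 0.4786 K/W
Q = ΔT/ΣR = (-179 °C − 28.6 °C)/0.4786 = -434 W
(Negative Q ⇒ heat flows inward; heat gain = 434 W.)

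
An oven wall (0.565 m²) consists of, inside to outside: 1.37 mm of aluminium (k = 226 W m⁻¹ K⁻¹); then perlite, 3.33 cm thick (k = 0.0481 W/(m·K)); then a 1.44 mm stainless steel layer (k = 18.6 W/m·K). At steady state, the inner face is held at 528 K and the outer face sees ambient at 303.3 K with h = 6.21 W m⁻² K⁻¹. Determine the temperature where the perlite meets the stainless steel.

Resistance network (inner→outer):
  R_aluminium = L/(kA) = 0.00137/(226·0.565) = 1.073×10^-5 K/W
  R_perlite = L/(kA) = 0.0333/(0.0481·0.565) = 1.225 K/W
  R_stainless steel = L/(kA) = 0.00144/(18.6·0.565) = 1.370×10^-4 K/W
  R_conv,out = 1/(hA) = 1/(6.21·0.565) = 0.2850 K/W
ΣR = 1.073×10^-5 + 1.225 + 1.370×10^-4 + 0.2850 = 1.510 K/W
Q = ΔT/ΣR = (528 K − 303.3 K)/1.510 = 148.8 W
From the inner boundary to the perlite/stainless steel interface, ΣR_partial = 1.225 K/W.
T_interface = T_in − Q·ΣR_partial = 528 K − (148.8)(1.225) = 345.7 K

T = 345.7 K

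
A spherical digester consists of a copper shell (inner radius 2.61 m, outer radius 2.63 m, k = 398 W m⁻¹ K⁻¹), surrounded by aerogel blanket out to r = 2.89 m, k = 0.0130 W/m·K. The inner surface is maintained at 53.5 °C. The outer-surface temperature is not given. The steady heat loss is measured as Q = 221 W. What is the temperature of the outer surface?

T_out = 7.22 °C

Series resistances:
  R_copper = (1/2.61 − 1/2.63)/(4πk) = 0.002914/(4π·398) = 5.826×10^-7 K/W
  R_aerogel blanket = (1/2.63 − 1/2.89)/(4πk) = 0.03421/(4π·0.0130) = 0.2094 K/W
ΣR = 0.2094 K/W
ΔT = Q·ΣR = 221 × 0.2094 = 46.28 K
Heat flows outward, so T_out = T_in − ΔT = 53.5 − 46.28 = 7.22 °C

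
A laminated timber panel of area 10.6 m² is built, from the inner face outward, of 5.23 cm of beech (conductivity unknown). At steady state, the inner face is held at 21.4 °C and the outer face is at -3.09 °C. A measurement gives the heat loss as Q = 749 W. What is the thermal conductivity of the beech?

ΣR = ΔT/Q = |21.4 − -3.09|/749 = 0.03270 K/W
L/(kA) = 0.03270 ⇒ k = 0.0523/(0.03270·10.6) = 0.151 W/m·K

k = 0.151 W/m·K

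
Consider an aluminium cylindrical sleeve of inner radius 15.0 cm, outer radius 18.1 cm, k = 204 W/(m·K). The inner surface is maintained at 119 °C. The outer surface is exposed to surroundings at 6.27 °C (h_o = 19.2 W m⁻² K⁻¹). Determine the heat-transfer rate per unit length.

Q' = 2450 W/m

Resistance network (inner→outer):
  R'_aluminium = ln(0.181/0.150)/(2πk) = 0.1879/(2π·204) = 1.466×10^-4 m·K/W
  R'_conv,out = 1/(2πr h) = 1/(2π·0.181·19.2) = 0.04580 m·K/W
ΣR = 1.466×10^-4 + 0.04580 = 0.04595 m·K/W
Q' = ΔT/ΣR = (119 °C − 6.27 °C)/0.04595 = 2450 W/m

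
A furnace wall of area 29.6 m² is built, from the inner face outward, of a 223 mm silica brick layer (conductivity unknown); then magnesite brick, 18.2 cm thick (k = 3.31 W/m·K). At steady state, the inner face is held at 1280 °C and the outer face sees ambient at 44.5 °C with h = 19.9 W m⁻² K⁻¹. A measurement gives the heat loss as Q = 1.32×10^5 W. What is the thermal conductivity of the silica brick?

ΣR = ΔT/Q = |1280 − 44.5|/1.32×10^5 = 0.009360 K/W
Known resistances:
  R_magnesite brick = L/(kA) = 0.182/(3.31·29.6) = 0.001858 K/W
  R_conv,out = 1/(hA) = 1/(19.9·29.6) = 0.001698 K/W
R_silica brick = ΣR − ΣR_known = 0.009360 − 0.003556 = 0.005804 K/W
L/(kA) = 0.005804 ⇒ k = 0.223/(0.005804·29.6) = 1.30 W/m·K

k = 1.30 W/m·K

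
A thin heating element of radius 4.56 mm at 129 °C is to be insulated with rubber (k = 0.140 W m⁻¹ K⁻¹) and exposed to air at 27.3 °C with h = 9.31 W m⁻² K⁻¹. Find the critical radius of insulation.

r_cr = 1.50 cm

For a cylinder, r_cr = k_ins/h = 0.140/9.31 = 0.0150 m = 1.50 cm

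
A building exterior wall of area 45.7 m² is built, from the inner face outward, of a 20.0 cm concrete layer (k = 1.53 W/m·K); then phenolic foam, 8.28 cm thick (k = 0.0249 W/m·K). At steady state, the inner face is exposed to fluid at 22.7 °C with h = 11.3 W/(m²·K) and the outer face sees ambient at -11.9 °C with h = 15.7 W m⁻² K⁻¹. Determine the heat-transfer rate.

Series thermal resistances, inner to outer:
  R_conv,in = 1/(hA) = 1/(11.3·45.7) = 0.001936 K/W
  R_concrete = L/(kA) = 0.200/(1.53·45.7) = 0.002860 K/W
  R_phenolic foam = L/(kA) = 0.0828/(0.0249·45.7) = 0.07276 K/W
  R_conv,out = 1/(hA) = 1/(15.7·45.7) = 0.001394 K/W
ΣR = 0.001936 + 0.002860 + 0.07276 + 0.001394 = 0.07895 K/W
Q = ΔT/ΣR = (22.7 °C − -11.9 °C)/0.07895 = 438 W

Q = 438 W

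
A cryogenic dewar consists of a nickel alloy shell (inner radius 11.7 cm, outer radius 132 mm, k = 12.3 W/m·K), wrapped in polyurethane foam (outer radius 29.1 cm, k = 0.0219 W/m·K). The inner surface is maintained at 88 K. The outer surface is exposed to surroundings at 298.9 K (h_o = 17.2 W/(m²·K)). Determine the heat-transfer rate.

Series thermal resistances, inner to outer:
  R_nickel alloy = (1/0.117 − 1/0.132)/(4πk) = 0.9713/(4π·12.3) = 0.006284 K/W
  R_polyurethane foam = (1/0.132 − 1/0.291)/(4πk) = 4.139/(4π·0.0219) = 15.04 K/W
  R_conv,out = 1/(4πr²h) = 1/(4π·0.291²·17.2) = 0.05464 K/W
ΣR = 0.006284 + 15.04 + 0.05464 = 15.10 K/W
Q = ΔT/ΣR = (88 K − 298.9 K)/15.10 = -14.0 W
(Negative Q ⇒ heat flows inward; heat gain = 14.0 W.)

Q = 14.0 W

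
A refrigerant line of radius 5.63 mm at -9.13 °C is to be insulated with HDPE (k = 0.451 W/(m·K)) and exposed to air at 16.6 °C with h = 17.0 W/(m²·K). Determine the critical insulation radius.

r_cr = 2.65 cm

For a cylinder, r_cr = k_ins/h = 0.451/17.0 = 0.0265 m = 2.65 cm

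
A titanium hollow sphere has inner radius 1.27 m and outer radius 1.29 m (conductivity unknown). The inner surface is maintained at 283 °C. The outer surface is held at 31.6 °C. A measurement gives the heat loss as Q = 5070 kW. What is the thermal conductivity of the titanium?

k = 19.6 W/m·K

ΣR = ΔT/Q = |283 − 31.6|/5.07×10^6 = 4.959×10^-5 K/W
(1/r₁−1/r₂)/(4πk) = 4.959×10^-5 ⇒ k = 0.01221/(4π·4.959×10^-5) = 19.6 W/m·K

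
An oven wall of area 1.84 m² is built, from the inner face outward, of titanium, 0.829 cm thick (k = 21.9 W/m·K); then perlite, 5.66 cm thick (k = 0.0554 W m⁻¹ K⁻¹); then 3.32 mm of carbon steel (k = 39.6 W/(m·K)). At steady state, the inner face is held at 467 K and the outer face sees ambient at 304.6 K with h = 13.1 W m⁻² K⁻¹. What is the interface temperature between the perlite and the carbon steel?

T = 315.9 K

Series thermal resistances, inner to outer:
  R_titanium = L/(kA) = 0.00829/(21.9·1.84) = 2.057×10^-4 K/W
  R_perlite = L/(kA) = 0.0566/(0.0554·1.84) = 0.5553 K/W
  R_carbon steel = L/(kA) = 0.00332/(39.6·1.84) = 4.556×10^-5 K/W
  R_conv,out = 1/(hA) = 1/(13.1·1.84) = 0.04149 K/W
ΣR = 2.057×10^-4 + 0.5553 + 4.556×10^-5 + 0.04149 = 0.5970 K/W
Q = ΔT/ΣR = (467 K − 304.6 K)/0.5970 = 272.0 W
From the inner boundary to the perlite/carbon steel interface, ΣR_partial = 0.5555 K/W.
T_interface = T_in − Q·ΣR_partial = 467 K − (272.0)(0.5555) = 315.9 K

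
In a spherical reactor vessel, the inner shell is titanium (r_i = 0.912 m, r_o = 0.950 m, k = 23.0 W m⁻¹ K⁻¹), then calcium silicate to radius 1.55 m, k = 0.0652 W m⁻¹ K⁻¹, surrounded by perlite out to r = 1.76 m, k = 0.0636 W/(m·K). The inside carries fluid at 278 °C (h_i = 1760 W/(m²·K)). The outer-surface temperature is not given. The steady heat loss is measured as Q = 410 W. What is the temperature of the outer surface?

T_out = 34.5 °C

Sum the resistances:
  R_conv,in = 1/(4πr²h) = 1/(4π·0.912²·1760) = 5.436×10^-5 K/W
  R_titanium = (1/0.912 − 1/0.950)/(4πk) = 0.04386/(4π·23.0) = 1.517×10^-4 K/W
  R_calcium silicate = (1/0.950 − 1/1.55)/(4πk) = 0.4075/(4π·0.0652) = 0.4973 K/W
  R_perlite = (1/1.55 − 1/1.76)/(4πk) = 0.07698/(4π·0.0636) = 0.09632 K/W
ΣR = 0.5938 K/W
ΔT = Q·ΣR = 410 × 0.5938 = 243.5 K
Heat flows outward, so T_out = T_in − ΔT = 278 − 243.5 = 34.5 °C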